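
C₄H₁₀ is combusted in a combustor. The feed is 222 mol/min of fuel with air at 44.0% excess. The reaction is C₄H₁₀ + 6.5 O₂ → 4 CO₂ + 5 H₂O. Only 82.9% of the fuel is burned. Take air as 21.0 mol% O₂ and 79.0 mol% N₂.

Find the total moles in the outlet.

Stoichiometric O₂ = 6.5 × 222 = 1443 mol/min; O₂ fed = 1443 × 1.440 = 2078 mol/min.
N₂ fed = 2078 × 79/21 = 7817 mol/min.
Fuel reacted = 0.829 × 222 → ξ = 184 mol/min.
Outlet (n = n₀ + ν ξ):
  C₄H₁₀: 222 − 1(184) = 37.96
  O₂: 2078 − 6.5(184) = 881.7
  N₂: 7817 (inert)
  CO₂: 0 + 4(184) = 736.2
  H₂O: 0 + 5(184) = 920.2
Total out = 37.96 + 881.7 + 7817 + 736.2 + 920.2 = 10390 mol/min.

10400 mol/min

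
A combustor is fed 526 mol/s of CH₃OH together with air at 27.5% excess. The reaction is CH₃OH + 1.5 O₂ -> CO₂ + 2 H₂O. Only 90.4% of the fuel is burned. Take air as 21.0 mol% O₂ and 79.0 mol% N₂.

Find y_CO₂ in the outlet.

0.0856

Stoichiometric O₂ = 1.5 × 526 = 789 mol/s; O₂ fed = 789 × 1.275 = 1006 mol/s.
N₂ fed = 1006 × 79/21 = 3784 mol/s.
Fuel reacted = 0.904 × 526 → ξ = 475.5 mol/s.
Outlet (n = n₀ + ν ξ):
  CH₃OH: 526 − 1(475.5) = 50.5
  O₂: 1006 − 1.5(475.5) = 292.7
  N₂: 3784 (inert)
  CO₂: 0 + 1(475.5) = 475.5
  H₂O: 0 + 2(475.5) = 951
Total out = 5554 mol/s; y_CO₂ = 475.5 / 5554 = 0.08561.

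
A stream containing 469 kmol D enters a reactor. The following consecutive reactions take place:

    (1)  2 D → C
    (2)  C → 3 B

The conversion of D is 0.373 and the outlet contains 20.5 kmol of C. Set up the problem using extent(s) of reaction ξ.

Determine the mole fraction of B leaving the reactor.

0.39

Conversion of D: D consumed = 2ξ₁ = 0.373 × 469 → ξ₁ = 87.47 kmol.
C balance: n_C = 0 + 1ξ₁ − 1ξ₂ = 20.5 → ξ₂ = (1·87.47 − 20.5)/1 = 66.97 kmol.
Outlet amounts (n = n₀ + Σ ν·ξ):
  D: 469 − 2(87.47) = 294.1
  C: 0 + 1(87.47) − 1(66.97) = 20.5
  B: 0 + 3(66.97) = 200.9
Total out = 515.5 kmol; y_B = 200.9 / 515.5 = 0.3898.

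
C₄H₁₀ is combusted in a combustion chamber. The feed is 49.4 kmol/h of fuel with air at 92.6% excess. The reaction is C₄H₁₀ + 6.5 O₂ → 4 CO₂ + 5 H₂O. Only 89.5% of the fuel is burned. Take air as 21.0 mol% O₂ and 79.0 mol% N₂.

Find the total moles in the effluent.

3060 kmol/h

Stoichiometric O₂ = 6.5 × 49.4 = 321.1 kmol/h; O₂ fed = 321.1 × 1.926 = 618.4 kmol/h.
N₂ fed = 618.4 × 79/21 = 2327 kmol/h.
Fuel reacted = 0.895 × 49.4 → ξ = 44.21 kmol/h.
Outlet (n = n₀ + ν ξ):
  C₄H₁₀: 49.4 − 1(44.21) = 5.187
  O₂: 618.4 − 6.5(44.21) = 331.1
  N₂: 2327 (inert)
  CO₂: 0 + 4(44.21) = 176.9
  H₂O: 0 + 5(44.21) = 221.1
Total out = 5.187 + 331.1 + 2327 + 176.9 + 221.1 = 3061 kmol/h.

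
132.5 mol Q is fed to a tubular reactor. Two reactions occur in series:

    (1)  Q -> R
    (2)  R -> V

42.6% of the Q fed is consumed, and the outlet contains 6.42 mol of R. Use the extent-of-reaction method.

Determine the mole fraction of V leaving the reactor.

Conversion of Q: Q consumed = 1ξ₁ = 0.426 × 132.5 → ξ₁ = 56.45 mol.
R balance: n_R = 0 + 1ξ₁ − 1ξ₂ = 6.42 → ξ₂ = (1·56.45 − 6.42)/1 = 50.02 mol.
Outlet amounts (n = n₀ + Σ ν·ξ):
  Q: 132.5 − 1(56.45) = 76.06
  R: 0 + 1(56.45) − 1(50.02) = 6.42
  V: 0 + 1(50.02) = 50.02
Total out = 132.5 mol; y_V = 50.02 / 132.5 = 0.3775.

0.378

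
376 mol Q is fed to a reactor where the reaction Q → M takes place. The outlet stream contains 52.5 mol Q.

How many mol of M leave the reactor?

For Q: n = n₀ − 1ξ → 52.5 = 376 − 1ξ, giving ξ = 323.5 mol.
Outlet amounts (n = n₀ + ν ξ):
  Q: 376 − 1(323.5) = 52.5
  M: 0 + 1(323.5) = 323.5

324 mol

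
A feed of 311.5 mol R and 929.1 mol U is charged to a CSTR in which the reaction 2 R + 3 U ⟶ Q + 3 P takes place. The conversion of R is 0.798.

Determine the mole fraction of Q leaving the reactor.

R reacted = 0.798 × 311.5 = 248.6 mol; ν_R = −2, so ξ = 248.6/2 = 124.3 mol.
Outlet amounts (n = n₀ + ν ξ):
  R: 311.5 − 2(124.3) = 62.92
  U: 929.1 − 3(124.3) = 556.2
  Q: 0 + 1(124.3) = 124.3
  P: 0 + 3(124.3) = 372.9
Total out = 1116 mol; y_Q = 124.3 / 1116 = 0.1113.

0.111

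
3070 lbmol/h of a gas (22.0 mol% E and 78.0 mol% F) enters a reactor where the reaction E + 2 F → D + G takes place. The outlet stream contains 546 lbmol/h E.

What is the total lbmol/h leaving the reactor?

2940 lbmol/h

For E: n = n₀ − 1ξ → 546 = 675.4 − 1ξ, giving ξ = 129.4 lbmol/h.
Outlet amounts (n = n₀ + ν ξ):
  E: 675.4 − 1(129.4) = 546
  F: 2395 − 2(129.4) = 2136
  D: 0 + 1(129.4) = 129.4
  G: 0 + 1(129.4) = 129.4
Total out = 546 + 2136 + 129.4 + 129.4 = 2941 lbmol/h.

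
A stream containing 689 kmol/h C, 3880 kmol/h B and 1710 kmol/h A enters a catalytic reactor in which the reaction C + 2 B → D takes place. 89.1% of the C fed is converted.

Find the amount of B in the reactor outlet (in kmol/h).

2650 kmol/h

C reacted = 0.891 × 689 = 613.9 kmol/h; ν_C = −1, so ξ = 613.9/1 = 613.9 kmol/h.
Outlet amounts (n = n₀ + ν ξ):
  C: 689 − 1(613.9) = 75.1
  B: 3880 − 2(613.9) = 2652
  D: 0 + 1(613.9) = 613.9
  A: 1710 (inert)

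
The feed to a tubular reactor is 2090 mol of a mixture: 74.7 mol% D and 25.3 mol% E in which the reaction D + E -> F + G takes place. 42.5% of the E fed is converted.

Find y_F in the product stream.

E reacted = 0.425 × 528.8 = 224.7 mol; ν_E = −1, so ξ = 224.7/1 = 224.7 mol.
Outlet amounts (n = n₀ + ν ξ):
  D: 1561 − 1(224.7) = 1337
  E: 528.8 − 1(224.7) = 304
  F: 0 + 1(224.7) = 224.7
  G: 0 + 1(224.7) = 224.7
Total out = 2090 mol; y_F = 224.7 / 2090 = 0.1075.

0.108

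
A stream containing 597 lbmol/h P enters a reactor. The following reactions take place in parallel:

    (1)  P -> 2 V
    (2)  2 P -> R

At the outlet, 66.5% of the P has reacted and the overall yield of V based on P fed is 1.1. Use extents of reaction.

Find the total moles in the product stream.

891 lbmol/h

Yield of V: 2ξ₁ / 597 = 1.1 → ξ₁ = 328.4 lbmol/h.
Conversion of P: 1ξ₁ + 2ξ₂ = 0.665 × 597 = 397 → ξ₂ = 34.33 lbmol/h.
Outlet amounts (n = n₀ + Σ ν·ξ):
  P: 597 − 1(328.4) − 2(34.33) = 200
  V: 0 + 2(328.4) = 656.7
  R: 0 + 1(34.33) = 34.33
Total out = 200 + 656.7 + 34.33 = 891 lbmol/h.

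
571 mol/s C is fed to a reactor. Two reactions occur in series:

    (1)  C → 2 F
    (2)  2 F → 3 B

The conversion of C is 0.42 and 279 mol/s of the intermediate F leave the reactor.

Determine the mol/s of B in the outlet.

Conversion of C: C consumed = 1ξ₁ = 0.42 × 571 → ξ₁ = 239.8 mol/s.
F balance: n_F = 0 + 2ξ₁ − 2ξ₂ = 279 → ξ₂ = (2·239.8 − 279)/2 = 100.3 mol/s.
Outlet amounts (n = n₀ + Σ ν·ξ):
  C: 571 − 1(239.8) = 331.2
  F: 0 + 2(239.8) − 2(100.3) = 279
  B: 0 + 3(100.3) = 301

301 mol/s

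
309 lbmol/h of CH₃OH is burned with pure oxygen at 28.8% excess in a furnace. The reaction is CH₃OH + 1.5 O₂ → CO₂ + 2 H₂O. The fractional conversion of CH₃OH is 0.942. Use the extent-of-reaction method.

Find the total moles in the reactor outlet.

Stoichiometric O₂ = 1.5 × 309 = 463.5 lbmol/h; O₂ fed = 463.5 × 1.288 = 597 lbmol/h.
Fuel reacted = 0.942 × 309 → ξ = 291.1 lbmol/h.
Outlet (n = n₀ + ν ξ):
  CH₃OH: 309 − 1(291.1) = 17.92
  O₂: 597 − 1.5(291.1) = 160.4
  CO₂: 0 + 1(291.1) = 291.1
  H₂O: 0 + 2(291.1) = 582.2
Total out = 17.92 + 160.4 + 291.1 + 582.2 = 1052 lbmol/h.

1050 lbmol/h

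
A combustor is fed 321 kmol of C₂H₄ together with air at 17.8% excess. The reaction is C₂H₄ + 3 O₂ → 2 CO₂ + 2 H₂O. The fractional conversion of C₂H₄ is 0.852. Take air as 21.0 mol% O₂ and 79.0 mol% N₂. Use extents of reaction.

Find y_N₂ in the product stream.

Stoichiometric O₂ = 3 × 321 = 963 kmol; O₂ fed = 963 × 1.178 = 1134 kmol.
N₂ fed = 1134 × 79/21 = 4268 kmol.
Fuel reacted = 0.852 × 321 → ξ = 273.5 kmol.
Outlet (n = n₀ + ν ξ):
  C₂H₄: 321 − 1(273.5) = 47.51
  O₂: 1134 − 3(273.5) = 313.9
  N₂: 4268 (inert)
  CO₂: 0 + 2(273.5) = 547
  H₂O: 0 + 2(273.5) = 547
Total out = 5723 kmol; y_N₂ = 4268 / 5723 = 0.7457.

0.746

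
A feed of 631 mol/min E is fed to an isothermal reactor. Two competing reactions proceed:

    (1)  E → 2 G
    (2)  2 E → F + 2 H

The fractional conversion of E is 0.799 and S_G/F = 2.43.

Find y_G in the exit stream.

0.389

Conversion of E: E consumed = 0.799 × 631 = 504.2 mol/min = 1ξ₁ + 2ξ₂.
Selectivity: 2ξ₁ / (1ξ₂) = 2.43 → ξ₁ = 1.215 ξ₂.
Substitute: (1·1.215 + 2) ξ₂ = 504.2 → ξ₂ = 156.8 mol/min, ξ₁ = 190.5 mol/min.
Outlet amounts (n = n₀ + Σ ν·ξ):
  E: 631 − 1(190.5) − 2(156.8) = 126.8
  G: 0 + 2(190.5) = 381.1
  F: 0 + 1(156.8) = 156.8
  H: 0 + 2(156.8) = 313.6
Total out = 978.4 mol/min; y_G = 381.1 / 978.4 = 0.3895.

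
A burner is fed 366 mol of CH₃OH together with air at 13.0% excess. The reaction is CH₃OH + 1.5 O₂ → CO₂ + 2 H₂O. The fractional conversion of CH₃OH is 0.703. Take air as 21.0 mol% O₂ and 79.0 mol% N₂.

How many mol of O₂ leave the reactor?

234 mol

Stoichiometric O₂ = 1.5 × 366 = 549 mol; O₂ fed = 549 × 1.130 = 620.4 mol.
N₂ fed = 620.4 × 79/21 = 2334 mol.
Fuel reacted = 0.703 × 366 → ξ = 257.3 mol.
Outlet (n = n₀ + ν ξ):
  CH₃OH: 366 − 1(257.3) = 108.7
  O₂: 620.4 − 1.5(257.3) = 234.4
  N₂: 2334 (inert)
  CO₂: 0 + 1(257.3) = 257.3
  H₂O: 0 + 2(257.3) = 514.6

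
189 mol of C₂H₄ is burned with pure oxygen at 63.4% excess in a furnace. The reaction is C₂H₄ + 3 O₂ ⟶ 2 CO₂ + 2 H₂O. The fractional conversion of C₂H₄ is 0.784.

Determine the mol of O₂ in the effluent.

482 mol

Stoichiometric O₂ = 3 × 189 = 567 mol; O₂ fed = 567 × 1.634 = 926.5 mol.
Fuel reacted = 0.784 × 189 → ξ = 148.2 mol.
Outlet (n = n₀ + ν ξ):
  C₂H₄: 189 − 1(148.2) = 40.82
  O₂: 926.5 − 3(148.2) = 481.9
  CO₂: 0 + 2(148.2) = 296.4
  H₂O: 0 + 2(148.2) = 296.4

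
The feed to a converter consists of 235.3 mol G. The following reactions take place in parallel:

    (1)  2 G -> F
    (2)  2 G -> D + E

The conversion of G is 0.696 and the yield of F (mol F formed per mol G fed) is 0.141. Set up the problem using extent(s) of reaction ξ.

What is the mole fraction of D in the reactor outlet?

0.241

Yield of F: 1ξ₁ / 235.3 = 0.141 → ξ₁ = 33.18 mol.
Conversion of G: 2ξ₁ + 2ξ₂ = 0.696 × 235.3 = 163.8 → ξ₂ = 48.71 mol.
Outlet amounts (n = n₀ + Σ ν·ξ):
  G: 235.3 − 2(33.18) − 2(48.71) = 71.53
  F: 0 + 1(33.18) = 33.18
  D: 0 + 1(48.71) = 48.71
  E: 0 + 1(48.71) = 48.71
Total out = 202.1 mol; y_D = 48.71 / 202.1 = 0.241.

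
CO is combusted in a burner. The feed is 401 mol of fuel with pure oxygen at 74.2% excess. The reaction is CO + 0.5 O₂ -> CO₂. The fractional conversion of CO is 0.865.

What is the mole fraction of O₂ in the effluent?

Stoichiometric O₂ = 0.5 × 401 = 200.5 mol; O₂ fed = 200.5 × 1.742 = 349.3 mol.
Fuel reacted = 0.865 × 401 → ξ = 346.9 mol.
Outlet (n = n₀ + ν ξ):
  CO: 401 − 1(346.9) = 54.13
  O₂: 349.3 − 0.5(346.9) = 175.8
  CO₂: 0 + 1(346.9) = 346.9
Total out = 576.8 mol; y_O₂ = 175.8 / 576.8 = 0.3048.

0.305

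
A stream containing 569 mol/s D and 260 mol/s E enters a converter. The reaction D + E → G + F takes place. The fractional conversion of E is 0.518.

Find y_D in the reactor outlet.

0.524

E reacted = 0.518 × 260 = 134.7 mol/s; ν_E = −1, so ξ = 134.7/1 = 134.7 mol/s.
Outlet amounts (n = n₀ + ν ξ):
  D: 569 − 1(134.7) = 434.3
  E: 260 − 1(134.7) = 125.3
  G: 0 + 1(134.7) = 134.7
  F: 0 + 1(134.7) = 134.7
Total out = 829 mol/s; y_D = 434.3 / 829 = 0.5239.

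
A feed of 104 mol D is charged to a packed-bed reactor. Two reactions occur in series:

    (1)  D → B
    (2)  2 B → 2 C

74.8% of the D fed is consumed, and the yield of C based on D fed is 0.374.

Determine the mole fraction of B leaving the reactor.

0.374

Conversion of D: D consumed = 1ξ₁ = 0.748 × 104 → ξ₁ = 77.79 mol.
Yield of C: 2ξ₂ / 104 = 0.374 → ξ₂ = 19.45 mol.
Outlet amounts (n = n₀ + Σ ν·ξ):
  D: 104 − 1(77.79) = 26.21
  B: 0 + 1(77.79) − 2(19.45) = 38.9
  C: 0 + 2(19.45) = 38.9
Total out = 104 mol; y_B = 38.9 / 104 = 0.374.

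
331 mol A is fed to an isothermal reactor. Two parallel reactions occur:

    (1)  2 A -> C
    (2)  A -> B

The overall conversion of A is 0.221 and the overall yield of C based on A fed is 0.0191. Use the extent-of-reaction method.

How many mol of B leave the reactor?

60.5 mol

Yield of C: 1ξ₁ / 331 = 0.0191 → ξ₁ = 6.322 mol.
Conversion of A: 2ξ₁ + 1ξ₂ = 0.221 × 331 = 73.15 → ξ₂ = 60.51 mol.
Outlet amounts (n = n₀ + Σ ν·ξ):
  A: 331 − 2(6.322) − 1(60.51) = 257.8
  C: 0 + 1(6.322) = 6.322
  B: 0 + 1(60.51) = 60.51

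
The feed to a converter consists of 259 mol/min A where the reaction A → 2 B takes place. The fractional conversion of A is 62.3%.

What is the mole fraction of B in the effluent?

A reacted = 0.623 × 259 = 161.4 mol/min; ν_A = −1, so ξ = 161.4/1 = 161.4 mol/min.
Outlet amounts (n = n₀ + ν ξ):
  A: 259 − 1(161.4) = 97.64
  B: 0 + 2(161.4) = 322.7
Total out = 420.4 mol/min; y_B = 322.7 / 420.4 = 0.7677.

0.768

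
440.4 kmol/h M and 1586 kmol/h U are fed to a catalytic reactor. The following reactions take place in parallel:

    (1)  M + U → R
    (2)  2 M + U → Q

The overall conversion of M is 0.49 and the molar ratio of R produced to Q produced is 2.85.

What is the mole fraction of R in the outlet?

0.07

Conversion of M: M consumed = 0.49 × 440.4 = 215.8 kmol/h = 1ξ₁ + 2ξ₂.
Selectivity: 1ξ₁ / (1ξ₂) = 2.85 → ξ₁ = 2.85 ξ₂.
Substitute: (1·2.85 + 2) ξ₂ = 215.8 → ξ₂ = 44.49 kmol/h, ξ₁ = 126.8 kmol/h.
Outlet amounts (n = n₀ + Σ ν·ξ):
  M: 440.4 − 1(126.8) − 2(44.49) = 224.6
  U: 1586 − 1(126.8) − 1(44.49) = 1415
  R: 0 + 1(126.8) = 126.8
  Q: 0 + 1(44.49) = 44.49
Total out = 1811 kmol/h; y_R = 126.8 / 1811 = 0.07004.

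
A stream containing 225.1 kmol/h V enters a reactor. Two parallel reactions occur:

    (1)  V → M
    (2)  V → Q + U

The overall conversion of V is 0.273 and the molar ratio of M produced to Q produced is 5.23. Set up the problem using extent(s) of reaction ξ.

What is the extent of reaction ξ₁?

Conversion of V: V consumed = 0.273 × 225.1 = 61.45 kmol/h = 1ξ₁ + 1ξ₂.
Selectivity: 1ξ₁ / (1ξ₂) = 5.23 → ξ₁ = 5.23 ξ₂.
Substitute: (1·5.23 + 1) ξ₂ = 61.45 → ξ₂ = 9.864 kmol/h, ξ₁ = 51.59 kmol/h.
Outlet amounts (n = n₀ + Σ ν·ξ):
  V: 225.1 − 1(51.59) − 1(9.864) = 163.6
  M: 0 + 1(51.59) = 51.59
  Q: 0 + 1(9.864) = 9.864
  U: 0 + 1(9.864) = 9.864

ξ₁ = 51.6 kmol/h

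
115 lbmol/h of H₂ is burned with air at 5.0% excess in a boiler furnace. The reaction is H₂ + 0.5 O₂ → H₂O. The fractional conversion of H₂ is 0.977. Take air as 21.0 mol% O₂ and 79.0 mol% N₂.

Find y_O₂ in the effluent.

0.0121

Stoichiometric O₂ = 0.5 × 115 = 57.5 lbmol/h; O₂ fed = 57.5 × 1.050 = 60.38 lbmol/h.
N₂ fed = 60.38 × 79/21 = 227.1 lbmol/h.
Fuel reacted = 0.977 × 115 → ξ = 112.4 lbmol/h.
Outlet (n = n₀ + ν ξ):
  H₂: 115 − 1(112.4) = 2.645
  O₂: 60.38 − 0.5(112.4) = 4.197
  N₂: 227.1 (inert)
  H₂O: 0 + 1(112.4) = 112.4
Total out = 346.3 lbmol/h; y_O₂ = 4.197 / 346.3 = 0.01212.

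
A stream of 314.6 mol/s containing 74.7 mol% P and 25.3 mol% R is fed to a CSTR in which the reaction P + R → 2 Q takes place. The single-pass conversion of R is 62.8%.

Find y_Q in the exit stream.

R reacted = 0.628 × 79.59 = 49.98 mol/s; ν_R = −1, so ξ = 49.98/1 = 49.98 mol/s.
Outlet amounts (n = n₀ + ν ξ):
  P: 235 − 1(49.98) = 185
  R: 79.59 − 1(49.98) = 29.61
  Q: 0 + 2(49.98) = 99.97
Total out = 314.6 mol/s; y_Q = 99.97 / 314.6 = 0.3178.

0.318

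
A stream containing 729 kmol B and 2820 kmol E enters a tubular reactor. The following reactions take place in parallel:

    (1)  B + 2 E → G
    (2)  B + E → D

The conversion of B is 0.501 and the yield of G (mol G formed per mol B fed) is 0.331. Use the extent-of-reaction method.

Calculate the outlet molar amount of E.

2210 kmol

Yield of G: 1ξ₁ / 729 = 0.331 → ξ₁ = 241.3 kmol.
Conversion of B: 1ξ₁ + 1ξ₂ = 0.501 × 729 = 365.2 → ξ₂ = 123.9 kmol.
Outlet amounts (n = n₀ + Σ ν·ξ):
  B: 729 − 1(241.3) − 1(123.9) = 363.8
  E: 2820 − 2(241.3) − 1(123.9) = 2213
  G: 0 + 1(241.3) = 241.3
  D: 0 + 1(123.9) = 123.9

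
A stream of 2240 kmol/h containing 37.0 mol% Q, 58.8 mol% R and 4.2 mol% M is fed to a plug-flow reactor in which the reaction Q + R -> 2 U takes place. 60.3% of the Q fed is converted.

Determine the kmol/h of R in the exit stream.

817 kmol/h

Q reacted = 0.603 × 828.8 = 499.8 kmol/h; ν_Q = −1, so ξ = 499.8/1 = 499.8 kmol/h.
Outlet amounts (n = n₀ + ν ξ):
  Q: 828.8 − 1(499.8) = 329
  R: 1317 − 1(499.8) = 817.4
  U: 0 + 2(499.8) = 999.5
  M: 94.08 (inert)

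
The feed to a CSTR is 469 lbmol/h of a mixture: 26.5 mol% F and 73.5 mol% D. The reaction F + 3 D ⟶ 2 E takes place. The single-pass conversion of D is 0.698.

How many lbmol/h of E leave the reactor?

D reacted = 0.698 × 344.7 = 240.6 lbmol/h; ν_D = −3, so ξ = 240.6/3 = 80.2 lbmol/h.
Outlet amounts (n = n₀ + ν ξ):
  F: 124.3 − 1(80.2) = 44.08
  D: 344.7 − 3(80.2) = 104.1
  E: 0 + 2(80.2) = 160.4

160 lbmol/h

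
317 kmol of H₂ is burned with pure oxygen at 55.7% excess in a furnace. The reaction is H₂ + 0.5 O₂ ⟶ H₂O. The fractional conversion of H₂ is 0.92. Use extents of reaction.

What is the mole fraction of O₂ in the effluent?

0.242

Stoichiometric O₂ = 0.5 × 317 = 158.5 kmol; O₂ fed = 158.5 × 1.557 = 246.8 kmol.
Fuel reacted = 0.92 × 317 → ξ = 291.6 kmol.
Outlet (n = n₀ + ν ξ):
  H₂: 317 − 1(291.6) = 25.36
  O₂: 246.8 − 0.5(291.6) = 101
  H₂O: 0 + 1(291.6) = 291.6
Total out = 418 kmol; y_O₂ = 101 / 418 = 0.2416.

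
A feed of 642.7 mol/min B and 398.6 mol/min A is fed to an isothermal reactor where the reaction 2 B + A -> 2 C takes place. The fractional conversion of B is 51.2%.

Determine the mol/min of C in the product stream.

B reacted = 0.512 × 642.7 = 329.1 mol/min; ν_B = −2, so ξ = 329.1/2 = 164.5 mol/min.
Outlet amounts (n = n₀ + ν ξ):
  B: 642.7 − 2(164.5) = 313.6
  A: 398.6 − 1(164.5) = 234.1
  C: 0 + 2(164.5) = 329.1

329 mol/min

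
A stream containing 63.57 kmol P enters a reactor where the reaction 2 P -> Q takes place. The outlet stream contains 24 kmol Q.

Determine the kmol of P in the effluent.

15.6 kmol

For Q: n = n₀ + 1ξ → 24 = 0 + 1ξ, giving ξ = 24 kmol.
Outlet amounts (n = n₀ + ν ξ):
  P: 63.57 − 2(24) = 15.57
  Q: 0 + 1(24) = 24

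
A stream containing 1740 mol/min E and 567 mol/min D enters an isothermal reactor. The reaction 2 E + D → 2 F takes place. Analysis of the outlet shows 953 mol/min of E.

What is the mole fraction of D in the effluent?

For E: n = n₀ − 2ξ → 953 = 1740 − 2ξ, giving ξ = 393.5 mol/min.
Outlet amounts (n = n₀ + ν ξ):
  E: 1740 − 2(393.5) = 953
  D: 567 − 1(393.5) = 173.5
  F: 0 + 2(393.5) = 787
Total out = 1914 mol/min; y_D = 173.5 / 1914 = 0.09067.

0.0907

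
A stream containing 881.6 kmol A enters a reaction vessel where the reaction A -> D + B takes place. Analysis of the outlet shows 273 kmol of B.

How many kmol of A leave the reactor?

For B: n = n₀ + 1ξ → 273 = 0 + 1ξ, giving ξ = 273 kmol.
Outlet amounts (n = n₀ + ν ξ):
  A: 881.6 − 1(273) = 608.6
  D: 0 + 1(273) = 273
  B: 0 + 1(273) = 273

609 kmol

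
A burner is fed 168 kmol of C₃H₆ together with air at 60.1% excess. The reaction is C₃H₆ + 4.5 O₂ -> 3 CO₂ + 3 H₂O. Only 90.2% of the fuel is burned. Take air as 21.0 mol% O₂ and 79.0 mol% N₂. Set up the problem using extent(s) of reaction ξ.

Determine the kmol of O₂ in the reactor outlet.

528 kmol

Stoichiometric O₂ = 4.5 × 168 = 756 kmol; O₂ fed = 756 × 1.601 = 1210 kmol.
N₂ fed = 1210 × 79/21 = 4553 kmol.
Fuel reacted = 0.902 × 168 → ξ = 151.5 kmol.
Outlet (n = n₀ + ν ξ):
  C₃H₆: 168 − 1(151.5) = 16.46
  O₂: 1210 − 4.5(151.5) = 528.4
  N₂: 4553 (inert)
  CO₂: 0 + 3(151.5) = 454.6
  H₂O: 0 + 3(151.5) = 454.6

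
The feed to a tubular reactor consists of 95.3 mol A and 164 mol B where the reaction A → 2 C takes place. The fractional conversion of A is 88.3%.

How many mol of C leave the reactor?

168 mol

A reacted = 0.883 × 95.3 = 84.15 mol; ν_A = −1, so ξ = 84.15/1 = 84.15 mol.
Outlet amounts (n = n₀ + ν ξ):
  A: 95.3 − 1(84.15) = 11.15
  C: 0 + 2(84.15) = 168.3
  B: 164 (inert)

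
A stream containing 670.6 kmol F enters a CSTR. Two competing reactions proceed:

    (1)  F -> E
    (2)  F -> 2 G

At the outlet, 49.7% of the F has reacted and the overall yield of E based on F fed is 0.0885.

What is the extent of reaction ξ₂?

Yield of E: 1ξ₁ / 670.6 = 0.0885 → ξ₁ = 59.35 kmol.
Conversion of F: 1ξ₁ + 1ξ₂ = 0.497 × 670.6 = 333.3 → ξ₂ = 273.9 kmol.
Outlet amounts (n = n₀ + Σ ν·ξ):
  F: 670.6 − 1(59.35) − 1(273.9) = 337.3
  E: 0 + 1(59.35) = 59.35
  G: 0 + 2(273.9) = 547.9

ξ₂ = 274 kmol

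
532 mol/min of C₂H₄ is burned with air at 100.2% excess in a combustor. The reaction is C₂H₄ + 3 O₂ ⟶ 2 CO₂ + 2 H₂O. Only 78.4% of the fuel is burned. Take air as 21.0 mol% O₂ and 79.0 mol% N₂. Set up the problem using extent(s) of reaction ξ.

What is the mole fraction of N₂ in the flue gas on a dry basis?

0.806

Stoichiometric O₂ = 3 × 532 = 1596 mol/min; O₂ fed = 1596 × 2.002 = 3195 mol/min.
N₂ fed = 3195 × 79/21 = 12020 mol/min.
Fuel reacted = 0.784 × 532 → ξ = 417.1 mol/min.
Outlet (n = n₀ + ν ξ):
  C₂H₄: 532 − 1(417.1) = 114.9
  O₂: 3195 − 3(417.1) = 1944
  N₂: 12020 (inert)
  CO₂: 0 + 2(417.1) = 834.2
  H₂O: 0 + 2(417.1) = 834.2
Dry total = 14910 mol/min; y_N₂ (dry) = 12020 / 14910 = 0.806.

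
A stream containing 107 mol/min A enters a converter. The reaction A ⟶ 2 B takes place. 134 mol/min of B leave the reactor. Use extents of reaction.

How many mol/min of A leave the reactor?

For B: n = n₀ + 2ξ → 134 = 0 + 2ξ, giving ξ = 67 mol/min.
Outlet amounts (n = n₀ + ν ξ):
  A: 107 − 1(67) = 40
  B: 0 + 2(67) = 134

40 mol/min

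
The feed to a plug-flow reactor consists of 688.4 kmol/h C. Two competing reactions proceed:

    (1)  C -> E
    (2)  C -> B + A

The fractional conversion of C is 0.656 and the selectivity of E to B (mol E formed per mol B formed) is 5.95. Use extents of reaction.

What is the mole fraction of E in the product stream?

0.513

Conversion of C: C consumed = 0.656 × 688.4 = 451.6 kmol/h = 1ξ₁ + 1ξ₂.
Selectivity: 1ξ₁ / (1ξ₂) = 5.95 → ξ₁ = 5.95 ξ₂.
Substitute: (1·5.95 + 1) ξ₂ = 451.6 → ξ₂ = 64.98 kmol/h, ξ₁ = 386.6 kmol/h.
Outlet amounts (n = n₀ + Σ ν·ξ):
  C: 688.4 − 1(386.6) − 1(64.98) = 236.8
  E: 0 + 1(386.6) = 386.6
  B: 0 + 1(64.98) = 64.98
  A: 0 + 1(64.98) = 64.98
Total out = 753.4 kmol/h; y_E = 386.6 / 753.4 = 0.5132.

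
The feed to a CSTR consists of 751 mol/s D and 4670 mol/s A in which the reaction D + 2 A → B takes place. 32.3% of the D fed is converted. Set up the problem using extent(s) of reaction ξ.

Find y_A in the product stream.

0.848

D reacted = 0.323 × 751 = 242.6 mol/s; ν_D = −1, so ξ = 242.6/1 = 242.6 mol/s.
Outlet amounts (n = n₀ + ν ξ):
  D: 751 − 1(242.6) = 508.4
  A: 4670 − 2(242.6) = 4185
  B: 0 + 1(242.6) = 242.6
Total out = 4936 mol/s; y_A = 4185 / 4936 = 0.8478.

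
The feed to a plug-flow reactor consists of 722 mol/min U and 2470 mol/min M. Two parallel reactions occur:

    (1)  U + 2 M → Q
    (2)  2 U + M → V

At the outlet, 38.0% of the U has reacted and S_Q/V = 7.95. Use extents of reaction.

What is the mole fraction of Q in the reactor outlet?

Conversion of U: U consumed = 0.38 × 722 = 274.4 mol/min = 1ξ₁ + 2ξ₂.
Selectivity: 1ξ₁ / (1ξ₂) = 7.95 → ξ₁ = 7.95 ξ₂.
Substitute: (1·7.95 + 2) ξ₂ = 274.4 → ξ₂ = 27.57 mol/min, ξ₁ = 219.2 mol/min.
Outlet amounts (n = n₀ + Σ ν·ξ):
  U: 722 − 1(219.2) − 2(27.57) = 447.6
  M: 2470 − 2(219.2) − 1(27.57) = 2004
  Q: 0 + 1(219.2) = 219.2
  V: 0 + 1(27.57) = 27.57
Total out = 2698 mol/min; y_Q = 219.2 / 2698 = 0.08124.

0.0812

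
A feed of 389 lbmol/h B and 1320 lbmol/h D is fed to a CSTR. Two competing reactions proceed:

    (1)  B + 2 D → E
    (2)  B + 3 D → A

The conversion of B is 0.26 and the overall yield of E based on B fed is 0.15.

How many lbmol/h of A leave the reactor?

Yield of E: 1ξ₁ / 389 = 0.15 → ξ₁ = 58.35 lbmol/h.
Conversion of B: 1ξ₁ + 1ξ₂ = 0.26 × 389 = 101.1 → ξ₂ = 42.79 lbmol/h.
Outlet amounts (n = n₀ + Σ ν·ξ):
  B: 389 − 1(58.35) − 1(42.79) = 287.9
  D: 1320 − 2(58.35) − 3(42.79) = 1075
  E: 0 + 1(58.35) = 58.35
  A: 0 + 1(42.79) = 42.79

42.8 lbmol/h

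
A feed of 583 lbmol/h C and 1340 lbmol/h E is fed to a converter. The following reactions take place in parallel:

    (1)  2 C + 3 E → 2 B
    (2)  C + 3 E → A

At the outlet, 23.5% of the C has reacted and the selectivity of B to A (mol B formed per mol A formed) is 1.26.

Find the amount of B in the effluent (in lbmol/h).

Conversion of C: C consumed = 0.235 × 583 = 137 lbmol/h = 2ξ₁ + 1ξ₂.
Selectivity: 2ξ₁ / (1ξ₂) = 1.26 → ξ₁ = 0.63 ξ₂.
Substitute: (2·0.63 + 1) ξ₂ = 137 → ξ₂ = 60.62 lbmol/h, ξ₁ = 38.19 lbmol/h.
Outlet amounts (n = n₀ + Σ ν·ξ):
  C: 583 − 2(38.19) − 1(60.62) = 446
  E: 1340 − 3(38.19) − 3(60.62) = 1044
  B: 0 + 2(38.19) = 76.38
  A: 0 + 1(60.62) = 60.62

76.4 lbmol/h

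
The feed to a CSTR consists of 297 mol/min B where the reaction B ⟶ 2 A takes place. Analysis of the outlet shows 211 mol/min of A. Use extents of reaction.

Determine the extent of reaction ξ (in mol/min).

For A: n = n₀ + 2ξ → 211 = 0 + 2ξ, giving ξ = 105.5 mol/min.
Outlet amounts (n = n₀ + ν ξ):
  B: 297 − 1(105.5) = 191.5
  A: 0 + 2(105.5) = 211

ξ = 106 mol/min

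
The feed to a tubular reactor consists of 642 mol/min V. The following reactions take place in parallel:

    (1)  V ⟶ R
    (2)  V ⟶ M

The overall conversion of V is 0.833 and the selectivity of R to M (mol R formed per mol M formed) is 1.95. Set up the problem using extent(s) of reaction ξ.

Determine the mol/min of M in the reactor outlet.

181 mol/min

Conversion of V: V consumed = 0.833 × 642 = 534.8 mol/min = 1ξ₁ + 1ξ₂.
Selectivity: 1ξ₁ / (1ξ₂) = 1.95 → ξ₁ = 1.95 ξ₂.
Substitute: (1·1.95 + 1) ξ₂ = 534.8 → ξ₂ = 181.3 mol/min, ξ₁ = 353.5 mol/min.
Outlet amounts (n = n₀ + Σ ν·ξ):
  V: 642 − 1(353.5) − 1(181.3) = 107.2
  R: 0 + 1(353.5) = 353.5
  M: 0 + 1(181.3) = 181.3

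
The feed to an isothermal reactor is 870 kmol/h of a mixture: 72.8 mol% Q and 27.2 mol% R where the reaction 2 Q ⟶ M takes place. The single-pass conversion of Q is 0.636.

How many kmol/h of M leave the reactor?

Q reacted = 0.636 × 633.4 = 402.8 kmol/h; ν_Q = −2, so ξ = 402.8/2 = 201.4 kmol/h.
Outlet amounts (n = n₀ + ν ξ):
  Q: 633.4 − 2(201.4) = 230.5
  M: 0 + 1(201.4) = 201.4
  R: 236.6 (inert)

201 kmol/h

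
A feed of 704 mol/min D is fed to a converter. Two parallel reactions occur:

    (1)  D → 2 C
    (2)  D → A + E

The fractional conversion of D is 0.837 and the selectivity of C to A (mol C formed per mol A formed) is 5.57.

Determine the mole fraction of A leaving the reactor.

0.12

Conversion of D: D consumed = 0.837 × 704 = 589.2 mol/min = 1ξ₁ + 1ξ₂.
Selectivity: 2ξ₁ / (1ξ₂) = 5.57 → ξ₁ = 2.785 ξ₂.
Substitute: (1·2.785 + 1) ξ₂ = 589.2 → ξ₂ = 155.7 mol/min, ξ₁ = 433.6 mol/min.
Outlet amounts (n = n₀ + Σ ν·ξ):
  D: 704 − 1(433.6) − 1(155.7) = 114.8
  C: 0 + 2(433.6) = 867.1
  A: 0 + 1(155.7) = 155.7
  E: 0 + 1(155.7) = 155.7
Total out = 1293 mol/min; y_A = 155.7 / 1293 = 0.1204.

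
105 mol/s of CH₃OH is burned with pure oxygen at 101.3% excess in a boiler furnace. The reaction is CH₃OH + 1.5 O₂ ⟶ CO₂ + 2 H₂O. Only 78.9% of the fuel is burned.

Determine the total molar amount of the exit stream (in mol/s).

Stoichiometric O₂ = 1.5 × 105 = 157.5 mol/s; O₂ fed = 157.5 × 2.013 = 317 mol/s.
Fuel reacted = 0.789 × 105 → ξ = 82.84 mol/s.
Outlet (n = n₀ + ν ξ):
  CH₃OH: 105 − 1(82.84) = 22.16
  O₂: 317 − 1.5(82.84) = 192.8
  CO₂: 0 + 1(82.84) = 82.84
  H₂O: 0 + 2(82.84) = 165.7
Total out = 22.16 + 192.8 + 82.84 + 165.7 = 463.5 mol/s.

463 mol/s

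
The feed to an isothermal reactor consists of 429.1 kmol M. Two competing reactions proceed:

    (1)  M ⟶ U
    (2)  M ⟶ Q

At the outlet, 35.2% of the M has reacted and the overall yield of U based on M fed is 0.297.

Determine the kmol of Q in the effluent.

23.6 kmol

Yield of U: 1ξ₁ / 429.1 = 0.297 → ξ₁ = 127.4 kmol.
Conversion of M: 1ξ₁ + 1ξ₂ = 0.352 × 429.1 = 151 → ξ₂ = 23.6 kmol.
Outlet amounts (n = n₀ + Σ ν·ξ):
  M: 429.1 − 1(127.4) − 1(23.6) = 278.1
  U: 0 + 1(127.4) = 127.4
  Q: 0 + 1(23.6) = 23.6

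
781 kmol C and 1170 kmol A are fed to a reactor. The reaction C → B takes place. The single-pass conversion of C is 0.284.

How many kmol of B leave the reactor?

222 kmol

C reacted = 0.284 × 781 = 221.8 kmol; ν_C = −1, so ξ = 221.8/1 = 221.8 kmol.
Outlet amounts (n = n₀ + ν ξ):
  C: 781 − 1(221.8) = 559.2
  B: 0 + 1(221.8) = 221.8
  A: 1170 (inert)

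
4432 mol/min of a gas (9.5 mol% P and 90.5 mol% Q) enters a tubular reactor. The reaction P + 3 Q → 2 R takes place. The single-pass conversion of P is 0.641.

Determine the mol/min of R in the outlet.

540 mol/min

P reacted = 0.641 × 421 = 269.9 mol/min; ν_P = −1, so ξ = 269.9/1 = 269.9 mol/min.
Outlet amounts (n = n₀ + ν ξ):
  P: 421 − 1(269.9) = 151.2
  Q: 4011 − 3(269.9) = 3201
  R: 0 + 2(269.9) = 539.8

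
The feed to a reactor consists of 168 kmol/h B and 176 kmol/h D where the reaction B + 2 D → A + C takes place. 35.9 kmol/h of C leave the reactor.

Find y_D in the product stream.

0.338

For C: n = n₀ + 1ξ → 35.9 = 0 + 1ξ, giving ξ = 35.9 kmol/h.
Outlet amounts (n = n₀ + ν ξ):
  B: 168 − 1(35.9) = 132.1
  D: 176 − 2(35.9) = 104.2
  A: 0 + 1(35.9) = 35.9
  C: 0 + 1(35.9) = 35.9
Total out = 308.1 kmol/h; y_D = 104.2 / 308.1 = 0.3382.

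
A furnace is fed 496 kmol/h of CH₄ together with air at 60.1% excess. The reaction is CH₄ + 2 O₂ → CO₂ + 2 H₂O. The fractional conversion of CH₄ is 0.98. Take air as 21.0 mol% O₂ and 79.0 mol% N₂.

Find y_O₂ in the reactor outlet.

Stoichiometric O₂ = 2 × 496 = 992 kmol/h; O₂ fed = 992 × 1.601 = 1588 kmol/h.
N₂ fed = 1588 × 79/21 = 5975 kmol/h.
Fuel reacted = 0.98 × 496 → ξ = 486.1 kmol/h.
Outlet (n = n₀ + ν ξ):
  CH₄: 496 − 1(486.1) = 9.92
  O₂: 1588 − 2(486.1) = 616
  N₂: 5975 (inert)
  CO₂: 0 + 1(486.1) = 486.1
  H₂O: 0 + 2(486.1) = 972.2
Total out = 8059 kmol/h; y_O₂ = 616 / 8059 = 0.07644.

0.0764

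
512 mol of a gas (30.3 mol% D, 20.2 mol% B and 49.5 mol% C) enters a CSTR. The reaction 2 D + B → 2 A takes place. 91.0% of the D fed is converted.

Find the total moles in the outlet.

441 mol

D reacted = 0.91 × 155.1 = 141.2 mol; ν_D = −2, so ξ = 141.2/2 = 70.59 mol.
Outlet amounts (n = n₀ + ν ξ):
  D: 155.1 − 2(70.59) = 13.96
  B: 103.4 − 1(70.59) = 32.84
  A: 0 + 2(70.59) = 141.2
  C: 253.4 (inert)
Total out = 13.96 + 32.84 + 141.2 + 253.4 = 441.4 mol.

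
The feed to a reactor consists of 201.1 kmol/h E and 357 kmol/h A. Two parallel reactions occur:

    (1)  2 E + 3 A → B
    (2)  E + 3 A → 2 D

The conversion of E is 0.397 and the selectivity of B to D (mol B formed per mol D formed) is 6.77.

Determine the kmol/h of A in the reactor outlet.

233 kmol/h

Conversion of E: E consumed = 0.397 × 201.1 = 79.84 kmol/h = 2ξ₁ + 1ξ₂.
Selectivity: 1ξ₁ / (2ξ₂) = 6.77 → ξ₁ = 13.54 ξ₂.
Substitute: (2·13.54 + 1) ξ₂ = 79.84 → ξ₂ = 2.843 kmol/h, ξ₁ = 38.5 kmol/h.
Outlet amounts (n = n₀ + Σ ν·ξ):
  E: 201.1 − 2(38.5) − 1(2.843) = 121.3
  A: 357 − 3(38.5) − 3(2.843) = 233
  B: 0 + 1(38.5) = 38.5
  D: 0 + 2(2.843) = 5.686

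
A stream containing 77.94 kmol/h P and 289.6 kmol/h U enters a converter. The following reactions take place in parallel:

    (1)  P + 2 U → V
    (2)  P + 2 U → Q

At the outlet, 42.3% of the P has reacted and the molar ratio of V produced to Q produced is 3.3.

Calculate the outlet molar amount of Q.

7.67 kmol/h

Conversion of P: P consumed = 0.423 × 77.94 = 32.97 kmol/h = 1ξ₁ + 1ξ₂.
Selectivity: 1ξ₁ / (1ξ₂) = 3.3 → ξ₁ = 3.3 ξ₂.
Substitute: (1·3.3 + 1) ξ₂ = 32.97 → ξ₂ = 7.667 kmol/h, ξ₁ = 25.3 kmol/h.
Outlet amounts (n = n₀ + Σ ν·ξ):
  P: 77.94 − 1(25.3) − 1(7.667) = 44.97
  U: 289.6 − 2(25.3) − 2(7.667) = 223.7
  V: 0 + 1(25.3) = 25.3
  Q: 0 + 1(7.667) = 7.667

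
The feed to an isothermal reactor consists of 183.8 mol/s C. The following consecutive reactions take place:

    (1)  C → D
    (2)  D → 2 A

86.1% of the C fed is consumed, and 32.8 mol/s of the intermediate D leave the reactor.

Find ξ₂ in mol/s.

ξ₂ = 125 mol/s

Conversion of C: C consumed = 1ξ₁ = 0.861 × 183.8 → ξ₁ = 158.3 mol/s.
D balance: n_D = 0 + 1ξ₁ − 1ξ₂ = 32.8 → ξ₂ = (1·158.3 − 32.8)/1 = 125.5 mol/s.
Outlet amounts (n = n₀ + Σ ν·ξ):
  C: 183.8 − 1(158.3) = 25.55
  D: 0 + 1(158.3) − 1(125.5) = 32.8
  A: 0 + 2(125.5) = 250.9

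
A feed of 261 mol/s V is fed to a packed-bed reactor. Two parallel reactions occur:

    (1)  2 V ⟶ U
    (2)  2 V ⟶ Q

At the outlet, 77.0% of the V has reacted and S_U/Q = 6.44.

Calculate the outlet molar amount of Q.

Conversion of V: V consumed = 0.77 × 261 = 201 mol/s = 2ξ₁ + 2ξ₂.
Selectivity: 1ξ₁ / (1ξ₂) = 6.44 → ξ₁ = 6.44 ξ₂.
Substitute: (2·6.44 + 2) ξ₂ = 201 → ξ₂ = 13.51 mol/s, ξ₁ = 86.98 mol/s.
Outlet amounts (n = n₀ + Σ ν·ξ):
  V: 261 − 2(86.98) − 2(13.51) = 60.03
  U: 0 + 1(86.98) = 86.98
  Q: 0 + 1(13.51) = 13.51

13.5 mol/s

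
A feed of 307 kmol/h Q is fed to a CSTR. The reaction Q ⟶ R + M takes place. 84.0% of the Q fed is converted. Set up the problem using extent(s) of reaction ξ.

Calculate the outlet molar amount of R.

258 kmol/h

Q reacted = 0.84 × 307 = 257.9 kmol/h; ν_Q = −1, so ξ = 257.9/1 = 257.9 kmol/h.
Outlet amounts (n = n₀ + ν ξ):
  Q: 307 − 1(257.9) = 49.12
  R: 0 + 1(257.9) = 257.9
  M: 0 + 1(257.9) = 257.9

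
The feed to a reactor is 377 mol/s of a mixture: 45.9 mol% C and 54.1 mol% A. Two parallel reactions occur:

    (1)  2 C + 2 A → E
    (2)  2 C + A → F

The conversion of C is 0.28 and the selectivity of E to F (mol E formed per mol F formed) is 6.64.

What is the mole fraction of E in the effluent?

Conversion of C: C consumed = 0.28 × 173 = 48.45 mol/s = 2ξ₁ + 2ξ₂.
Selectivity: 1ξ₁ / (1ξ₂) = 6.64 → ξ₁ = 6.64 ξ₂.
Substitute: (2·6.64 + 2) ξ₂ = 48.45 → ξ₂ = 3.171 mol/s, ξ₁ = 21.06 mol/s.
Outlet amounts (n = n₀ + Σ ν·ξ):
  C: 173 − 2(21.06) − 2(3.171) = 124.6
  A: 204 − 2(21.06) − 1(3.171) = 158.7
  E: 0 + 1(21.06) = 21.06
  F: 0 + 1(3.171) = 3.171
Total out = 307.5 mol/s; y_E = 21.06 / 307.5 = 0.06847.

0.0685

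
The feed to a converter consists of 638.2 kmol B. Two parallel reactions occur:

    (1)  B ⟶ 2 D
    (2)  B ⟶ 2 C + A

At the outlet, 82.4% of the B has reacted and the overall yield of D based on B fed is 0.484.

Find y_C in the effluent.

Yield of D: 2ξ₁ / 638.2 = 0.484 → ξ₁ = 154.4 kmol.
Conversion of B: 1ξ₁ + 1ξ₂ = 0.824 × 638.2 = 525.9 → ξ₂ = 371.4 kmol.
Outlet amounts (n = n₀ + Σ ν·ξ):
  B: 638.2 − 1(154.4) − 1(371.4) = 112.3
  D: 0 + 2(154.4) = 308.9
  C: 0 + 2(371.4) = 742.9
  A: 0 + 1(371.4) = 371.4
Total out = 1536 kmol; y_C = 742.9 / 1536 = 0.4838.

0.484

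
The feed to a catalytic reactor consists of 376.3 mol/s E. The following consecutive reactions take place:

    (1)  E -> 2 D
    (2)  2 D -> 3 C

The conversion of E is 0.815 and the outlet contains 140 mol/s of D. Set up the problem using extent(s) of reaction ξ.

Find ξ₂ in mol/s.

Conversion of E: E consumed = 1ξ₁ = 0.815 × 376.3 → ξ₁ = 306.7 mol/s.
D balance: n_D = 0 + 2ξ₁ − 2ξ₂ = 140 → ξ₂ = (2·306.7 − 140)/2 = 236.7 mol/s.
Outlet amounts (n = n₀ + Σ ν·ξ):
  E: 376.3 − 1(306.7) = 69.62
  D: 0 + 2(306.7) − 2(236.7) = 140
  C: 0 + 3(236.7) = 710.1

ξ₂ = 237 mol/s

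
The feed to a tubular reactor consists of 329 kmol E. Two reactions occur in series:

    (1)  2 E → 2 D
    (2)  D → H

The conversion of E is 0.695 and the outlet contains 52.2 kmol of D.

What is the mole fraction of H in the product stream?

Conversion of E: E consumed = 2ξ₁ = 0.695 × 329 → ξ₁ = 114.3 kmol.
D balance: n_D = 0 + 2ξ₁ − 1ξ₂ = 52.2 → ξ₂ = (2·114.3 − 52.2)/1 = 176.5 kmol.
Outlet amounts (n = n₀ + Σ ν·ξ):
  E: 329 − 2(114.3) = 100.3
  D: 0 + 2(114.3) − 1(176.5) = 52.2
  H: 0 + 1(176.5) = 176.5
Total out = 329 kmol; y_H = 176.5 / 329 = 0.5363.

0.536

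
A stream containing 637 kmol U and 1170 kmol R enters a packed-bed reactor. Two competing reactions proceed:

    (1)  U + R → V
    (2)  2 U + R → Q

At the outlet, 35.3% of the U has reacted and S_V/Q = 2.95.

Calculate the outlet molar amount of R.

Conversion of U: U consumed = 0.353 × 637 = 224.9 kmol = 1ξ₁ + 2ξ₂.
Selectivity: 1ξ₁ / (1ξ₂) = 2.95 → ξ₁ = 2.95 ξ₂.
Substitute: (1·2.95 + 2) ξ₂ = 224.9 → ξ₂ = 45.43 kmol, ξ₁ = 134 kmol.
Outlet amounts (n = n₀ + Σ ν·ξ):
  U: 637 − 1(134) − 2(45.43) = 412.1
  R: 1170 − 1(134) − 1(45.43) = 990.6
  V: 0 + 1(134) = 134
  Q: 0 + 1(45.43) = 45.43

991 kmol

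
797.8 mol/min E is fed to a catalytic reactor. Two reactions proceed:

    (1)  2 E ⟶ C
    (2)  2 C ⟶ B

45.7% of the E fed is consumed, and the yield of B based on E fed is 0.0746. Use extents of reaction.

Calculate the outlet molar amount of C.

Conversion of E: E consumed = 2ξ₁ = 0.457 × 797.8 → ξ₁ = 182.3 mol/min.
Yield of B: 1ξ₂ / 797.8 = 0.0746 → ξ₂ = 59.52 mol/min.
Outlet amounts (n = n₀ + Σ ν·ξ):
  E: 797.8 − 2(182.3) = 433.2
  C: 0 + 1(182.3) − 2(59.52) = 63.27
  B: 0 + 1(59.52) = 59.52

63.3 mol/min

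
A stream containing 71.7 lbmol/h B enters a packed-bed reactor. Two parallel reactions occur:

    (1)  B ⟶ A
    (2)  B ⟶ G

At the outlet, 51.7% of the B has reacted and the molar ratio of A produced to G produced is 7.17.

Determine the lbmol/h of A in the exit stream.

Conversion of B: B consumed = 0.517 × 71.7 = 37.07 lbmol/h = 1ξ₁ + 1ξ₂.
Selectivity: 1ξ₁ / (1ξ₂) = 7.17 → ξ₁ = 7.17 ξ₂.
Substitute: (1·7.17 + 1) ξ₂ = 37.07 → ξ₂ = 4.537 lbmol/h, ξ₁ = 32.53 lbmol/h.
Outlet amounts (n = n₀ + Σ ν·ξ):
  B: 71.7 − 1(32.53) − 1(4.537) = 34.63
  A: 0 + 1(32.53) = 32.53
  G: 0 + 1(4.537) = 4.537

32.5 lbmol/h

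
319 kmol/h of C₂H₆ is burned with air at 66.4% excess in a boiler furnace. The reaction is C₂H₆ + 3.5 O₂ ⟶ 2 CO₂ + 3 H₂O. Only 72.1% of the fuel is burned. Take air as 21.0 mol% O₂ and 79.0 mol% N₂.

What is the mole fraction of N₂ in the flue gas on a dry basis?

0.814

Stoichiometric O₂ = 3.5 × 319 = 1116 kmol/h; O₂ fed = 1116 × 1.664 = 1858 kmol/h.
N₂ fed = 1858 × 79/21 = 6989 kmol/h.
Fuel reacted = 0.721 × 319 → ξ = 230 kmol/h.
Outlet (n = n₀ + ν ξ):
  C₂H₆: 319 − 1(230) = 89
  O₂: 1858 − 3.5(230) = 1053
  N₂: 6989 (inert)
  CO₂: 0 + 2(230) = 460
  H₂O: 0 + 3(230) = 690
Dry total = 8591 kmol/h; y_N₂ (dry) = 6989 / 8591 = 0.8135.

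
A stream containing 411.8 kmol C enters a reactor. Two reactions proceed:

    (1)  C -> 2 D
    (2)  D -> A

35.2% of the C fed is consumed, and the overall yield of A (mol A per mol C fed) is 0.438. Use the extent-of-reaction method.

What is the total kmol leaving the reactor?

557 kmol

Conversion of C: C consumed = 1ξ₁ = 0.352 × 411.8 → ξ₁ = 145 kmol.
Yield of A: 1ξ₂ / 411.8 = 0.438 → ξ₂ = 180.4 kmol.
Outlet amounts (n = n₀ + Σ ν·ξ):
  C: 411.8 − 1(145) = 266.8
  D: 0 + 2(145) − 1(180.4) = 109.5
  A: 0 + 1(180.4) = 180.4
Total out = 266.8 + 109.5 + 180.4 = 556.8 kmol.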